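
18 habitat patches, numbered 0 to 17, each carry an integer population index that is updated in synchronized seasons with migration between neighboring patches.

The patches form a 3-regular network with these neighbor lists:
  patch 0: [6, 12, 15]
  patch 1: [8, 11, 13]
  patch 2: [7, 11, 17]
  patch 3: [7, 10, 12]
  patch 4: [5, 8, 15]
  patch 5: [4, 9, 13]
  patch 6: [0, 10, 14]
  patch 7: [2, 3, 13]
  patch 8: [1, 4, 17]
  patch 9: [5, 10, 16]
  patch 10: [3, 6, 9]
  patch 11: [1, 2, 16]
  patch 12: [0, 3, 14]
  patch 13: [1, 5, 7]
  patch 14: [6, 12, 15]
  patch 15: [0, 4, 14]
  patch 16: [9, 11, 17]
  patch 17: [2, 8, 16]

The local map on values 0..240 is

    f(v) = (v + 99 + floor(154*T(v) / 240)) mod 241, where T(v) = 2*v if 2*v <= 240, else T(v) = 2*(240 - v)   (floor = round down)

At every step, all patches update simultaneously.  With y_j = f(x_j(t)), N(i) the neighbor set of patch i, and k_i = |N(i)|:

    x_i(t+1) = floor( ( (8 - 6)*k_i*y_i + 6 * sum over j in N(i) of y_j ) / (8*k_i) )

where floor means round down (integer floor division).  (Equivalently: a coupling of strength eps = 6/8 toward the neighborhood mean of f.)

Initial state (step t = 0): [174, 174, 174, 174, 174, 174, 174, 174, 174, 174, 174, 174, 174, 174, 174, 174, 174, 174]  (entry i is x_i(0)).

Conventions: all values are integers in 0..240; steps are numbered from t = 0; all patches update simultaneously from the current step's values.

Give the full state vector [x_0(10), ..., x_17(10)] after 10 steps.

Simulating step by step:
t=0: [174, 174, 174, 174, 174, 174, 174, 174, 174, 174, 174, 174, 174, 174, 174, 174, 174, 174]
t=1: [116, 116, 116, 116, 116, 116, 116, 116, 116, 116, 116, 116, 116, 116, 116, 116, 116, 116]
t=2: [122, 122, 122, 122, 122, 122, 122, 122, 122, 122, 122, 122, 122, 122, 122, 122, 122, 122]
t=3: [131, 131, 131, 131, 131, 131, 131, 131, 131, 131, 131, 131, 131, 131, 131, 131, 131, 131]
t=4: [128, 128, 128, 128, 128, 128, 128, 128, 128, 128, 128, 128, 128, 128, 128, 128, 128, 128]
t=5: [129, 129, 129, 129, 129, 129, 129, 129, 129, 129, 129, 129, 129, 129, 129, 129, 129, 129]
t=6: [129, 129, 129, 129, 129, 129, 129, 129, 129, 129, 129, 129, 129, 129, 129, 129, 129, 129]
t=7: [129, 129, 129, 129, 129, 129, 129, 129, 129, 129, 129, 129, 129, 129, 129, 129, 129, 129]
t=8: [129, 129, 129, 129, 129, 129, 129, 129, 129, 129, 129, 129, 129, 129, 129, 129, 129, 129]
t=9: [129, 129, 129, 129, 129, 129, 129, 129, 129, 129, 129, 129, 129, 129, 129, 129, 129, 129]
t=10: [129, 129, 129, 129, 129, 129, 129, 129, 129, 129, 129, 129, 129, 129, 129, 129, 129, 129]

Answer: [129, 129, 129, 129, 129, 129, 129, 129, 129, 129, 129, 129, 129, 129, 129, 129, 129, 129]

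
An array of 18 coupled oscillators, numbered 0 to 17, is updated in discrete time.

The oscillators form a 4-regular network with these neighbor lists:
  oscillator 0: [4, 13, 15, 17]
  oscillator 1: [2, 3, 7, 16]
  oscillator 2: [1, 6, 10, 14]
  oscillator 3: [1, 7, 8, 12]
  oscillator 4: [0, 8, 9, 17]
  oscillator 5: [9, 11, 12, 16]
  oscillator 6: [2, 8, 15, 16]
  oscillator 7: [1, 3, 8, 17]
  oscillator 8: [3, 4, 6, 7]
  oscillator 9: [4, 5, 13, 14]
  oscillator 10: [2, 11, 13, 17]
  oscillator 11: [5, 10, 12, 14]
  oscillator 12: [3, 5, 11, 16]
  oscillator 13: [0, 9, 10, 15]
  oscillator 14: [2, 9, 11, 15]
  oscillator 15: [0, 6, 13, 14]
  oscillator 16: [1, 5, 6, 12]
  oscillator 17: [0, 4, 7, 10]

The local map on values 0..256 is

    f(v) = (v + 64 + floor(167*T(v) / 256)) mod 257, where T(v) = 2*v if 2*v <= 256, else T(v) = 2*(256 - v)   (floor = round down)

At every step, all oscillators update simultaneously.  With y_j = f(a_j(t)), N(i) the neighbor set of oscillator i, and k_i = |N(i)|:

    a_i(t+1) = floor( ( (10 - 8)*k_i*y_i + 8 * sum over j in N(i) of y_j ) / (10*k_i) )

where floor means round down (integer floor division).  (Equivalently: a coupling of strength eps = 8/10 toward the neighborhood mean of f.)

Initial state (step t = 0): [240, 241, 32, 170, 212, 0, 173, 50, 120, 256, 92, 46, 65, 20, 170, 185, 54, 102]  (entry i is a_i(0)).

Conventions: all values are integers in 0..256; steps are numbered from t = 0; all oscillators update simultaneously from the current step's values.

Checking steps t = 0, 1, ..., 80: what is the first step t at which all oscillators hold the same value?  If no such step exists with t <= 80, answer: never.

Simulating step by step:
t=0: [240, 241, 32, 170, 212, 0, 173, 50, 120, 256, 92, 46, 65, 20, 170, 185, 54, 102]  (not all equal)
t=1: [75, 132, 80, 126, 66, 139, 116, 92, 103, 80, 95, 111, 144, 68, 108, 87, 124, 76]  (not all equal)
t=2: [183, 111, 100, 71, 196, 119, 93, 99, 90, 167, 158, 67, 89, 147, 124, 118, 92, 147]  (not all equal)
t=3: [87, 76, 60, 70, 73, 84, 33, 86, 75, 88, 107, 99, 111, 88, 103, 74, 39, 77]  (not all equal)
t=4: [144, 164, 135, 153, 145, 51, 193, 189, 167, 58, 108, 38, 95, 62, 104, 86, 118, 107]  (not all equal)
t=5: [91, 89, 74, 76, 106, 126, 70, 82, 89, 145, 112, 91, 105, 112, 99, 87, 91, 76]  (not all equal)
t=6: [75, 150, 114, 112, 82, 54, 98, 150, 155, 68, 123, 52, 83, 49, 77, 69, 79, 124]  (not all equal)
t=7: [195, 114, 105, 120, 178, 218, 132, 88, 107, 215, 122, 191, 187, 189, 187, 181, 163, 153]  (not all equal)
t=8: [85, 60, 77, 59, 77, 81, 75, 61, 66, 80, 79, 82, 82, 82, 74, 86, 83, 71]  (not all equal)
t=9: [145, 220, 231, 214, 186, 251, 190, 209, 219, 245, 243, 246, 241, 150, 196, 145, 239, 184]  (not all equal)
t=10: [91, 72, 74, 73, 80, 66, 78, 76, 78, 78, 76, 68, 68, 83, 75, 90, 71, 81]  (not all equal)
t=11: [156, 232, 236, 232, 200, 225, 192, 238, 241, 239, 239, 226, 223, 153, 189, 152, 227, 198]  (not all equal)
t=12: [88, 69, 74, 69, 77, 71, 76, 71, 73, 79, 76, 73, 71, 83, 77, 89, 73, 77]  (not all equal)
t=13: [151, 227, 235, 226, 193, 232, 189, 229, 232, 242, 240, 233, 228, 152, 193, 151, 229, 191]  (not all equal)
t=14: [89, 70, 74, 71, 79, 69, 77, 73, 75, 79, 76, 72, 70, 83, 76, 89, 73, 79]  (not all equal)
t=15: [154, 230, 235, 229, 197, 231, 191, 233, 236, 241, 240, 231, 227, 152, 192, 151, 229, 195]  (not all equal)
t=16: [88, 70, 74, 70, 78, 69, 77, 72, 74, 78, 76, 72, 70, 83, 76, 89, 72, 78]  (not all equal)
t=17: [152, 228, 235, 227, 194, 229, 190, 231, 234, 240, 240, 231, 226, 151, 191, 151, 228, 192]  (not all equal)
t=18: [89, 70, 74, 70, 78, 70, 77, 72, 74, 79, 76, 72, 71, 83, 76, 89, 73, 78]  (not all equal)
t=19: [153, 229, 235, 228, 195, 231, 190, 231, 234, 241, 240, 231, 227, 152, 192, 151, 230, 193]  (not all equal)
t=20: [89, 70, 74, 70, 78, 69, 77, 72, 74, 78, 76, 72, 70, 83, 76, 89, 73, 78]  (not all equal)
t=21: [153, 229, 235, 227, 195, 230, 190, 231, 234, 240, 240, 231, 226, 152, 191, 151, 229, 193]  (not all equal)
t=22: [89, 70, 74, 70, 78, 70, 77, 72, 74, 78, 76, 72, 70, 83, 76, 89, 73, 78]  (not all equal)
t=23: [153, 229, 235, 227, 195, 230, 190, 231, 234, 241, 240, 231, 227, 152, 191, 151, 229, 193]  (not all equal)
t=24: [89, 70, 74, 70, 78, 69, 77, 72, 74, 78, 76, 72, 70, 83, 76, 89, 73, 78]  (not all equal)

Answer: never
Key observation: The state at step 20 reappears at step 24 — the system is in a cycle of period 4 from step 20 on.  No step 0..24 is synchronized, and the cycle repeats forever, so no step up to 80 (or ever) has all oscillators equal.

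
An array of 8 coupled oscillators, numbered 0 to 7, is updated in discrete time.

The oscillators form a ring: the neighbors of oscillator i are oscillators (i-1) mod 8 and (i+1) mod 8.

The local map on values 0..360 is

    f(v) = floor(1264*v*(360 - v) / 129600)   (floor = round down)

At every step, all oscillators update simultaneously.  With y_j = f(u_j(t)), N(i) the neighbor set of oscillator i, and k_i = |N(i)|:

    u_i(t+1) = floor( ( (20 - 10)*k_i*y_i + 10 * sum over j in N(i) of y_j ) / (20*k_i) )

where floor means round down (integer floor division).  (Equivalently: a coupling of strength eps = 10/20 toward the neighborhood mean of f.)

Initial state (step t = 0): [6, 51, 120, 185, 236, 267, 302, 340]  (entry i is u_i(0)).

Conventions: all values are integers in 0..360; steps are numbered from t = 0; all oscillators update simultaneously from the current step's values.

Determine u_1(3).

Simulating step by step:
t=0: [6, 51, 120, 185, 236, 267, 302, 340]
t=1: [64, 151, 257, 298, 281, 234, 162, 80]
t=2: [223, 264, 250, 208, 224, 275, 282, 233]
t=3: [282, 264, 272, 295, 282, 241, 235, 271]

Answer: u_1(3) = 264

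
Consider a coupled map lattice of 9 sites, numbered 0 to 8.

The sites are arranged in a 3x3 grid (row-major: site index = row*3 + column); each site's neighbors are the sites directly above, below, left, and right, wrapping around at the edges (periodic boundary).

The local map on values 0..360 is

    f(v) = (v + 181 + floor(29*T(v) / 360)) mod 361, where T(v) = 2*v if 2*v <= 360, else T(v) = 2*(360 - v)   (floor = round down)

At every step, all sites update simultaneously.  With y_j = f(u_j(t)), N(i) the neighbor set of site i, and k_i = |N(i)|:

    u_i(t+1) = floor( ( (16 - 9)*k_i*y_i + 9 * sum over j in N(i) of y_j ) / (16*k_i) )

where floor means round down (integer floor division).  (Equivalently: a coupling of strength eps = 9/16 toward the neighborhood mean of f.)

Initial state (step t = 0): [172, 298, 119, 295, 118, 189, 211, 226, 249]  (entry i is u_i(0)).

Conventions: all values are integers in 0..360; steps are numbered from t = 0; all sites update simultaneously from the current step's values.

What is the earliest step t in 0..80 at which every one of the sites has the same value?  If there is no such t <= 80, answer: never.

Answer: 14
Key observation: Synchronization is absorbing here: once all sites are equal they stay equal, and step 14 is the first all-equal step.

Derivation:
t=0: [172, 298, 119, 295, 118, 189, 211, 226, 249]  (not all equal)
t=1: [96, 157, 177, 114, 189, 135, 65, 111, 104]  (not all equal)
t=2: [211, 93, 142, 266, 150, 242, 282, 218, 262]  (not all equal)
t=3: [143, 240, 224, 129, 229, 161, 93, 146, 126]  (not all equal)
t=4: [258, 151, 135, 244, 138, 114, 316, 260, 242]  (not all equal)
t=5: [170, 277, 266, 161, 268, 255, 112, 171, 160]  (not all equal)
t=6: [81, 81, 75, 75, 76, 69, 142, 82, 75]  (not all equal)
t=7: [282, 273, 268, 278, 269, 265, 303, 283, 278]  (not all equal)
t=8: [113, 107, 105, 111, 105, 103, 121, 114, 111]  (not all equal)
t=9: [310, 306, 304, 308, 304, 303, 315, 310, 309]  (not all equal)
t=10: [137, 134, 134, 136, 134, 133, 139, 137, 136]  (not all equal)
t=11: [338, 337, 336, 338, 336, 336, 340, 338, 338]  (not all equal)
t=12: [160, 160, 159, 160, 159, 159, 161, 160, 160]  (not all equal)
t=13: [5, 4, 4, 4, 4, 4, 5, 5, 4]  (not all equal)
t=14: [185, 185, 185, 185, 185, 185, 185, 185, 185]  (all equal)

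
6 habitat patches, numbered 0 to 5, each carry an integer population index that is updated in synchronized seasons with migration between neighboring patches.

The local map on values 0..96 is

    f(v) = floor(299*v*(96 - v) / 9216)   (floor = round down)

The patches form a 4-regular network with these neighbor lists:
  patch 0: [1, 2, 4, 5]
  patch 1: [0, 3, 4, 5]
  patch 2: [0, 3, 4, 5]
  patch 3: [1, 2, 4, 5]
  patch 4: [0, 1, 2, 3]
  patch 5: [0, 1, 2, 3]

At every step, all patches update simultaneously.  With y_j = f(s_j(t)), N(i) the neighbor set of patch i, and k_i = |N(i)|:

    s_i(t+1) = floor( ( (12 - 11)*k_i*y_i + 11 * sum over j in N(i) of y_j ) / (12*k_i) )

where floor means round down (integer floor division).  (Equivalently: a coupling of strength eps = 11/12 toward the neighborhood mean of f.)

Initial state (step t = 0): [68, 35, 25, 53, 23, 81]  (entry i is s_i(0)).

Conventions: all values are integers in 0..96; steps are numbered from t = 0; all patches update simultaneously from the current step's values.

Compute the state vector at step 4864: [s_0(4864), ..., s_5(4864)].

Answer: [70, 70, 70, 70, 70, 70]
Key observation: The state at step 4, [70, 70, 70, 70, 70, 70], reappears at step 6: the system is in a cycle of period 2 from step 4 on.  Therefore the state at step 4864 equals the state at step 4 + ((4864 - 4) mod 2) = 4, which is [70, 70, 70, 70, 70, 70].

Derivation:
t=0: [68, 35, 25, 53, 23, 81]
t=1: [55, 57, 56, 56, 64, 62]
t=2: [69, 69, 69, 69, 71, 71]
t=3: [58, 58, 58, 58, 59, 59]
t=4: [70, 70, 70, 70, 70, 70]
t=5: [59, 59, 59, 59, 59, 59]
t=6: [70, 70, 70, 70, 70, 70]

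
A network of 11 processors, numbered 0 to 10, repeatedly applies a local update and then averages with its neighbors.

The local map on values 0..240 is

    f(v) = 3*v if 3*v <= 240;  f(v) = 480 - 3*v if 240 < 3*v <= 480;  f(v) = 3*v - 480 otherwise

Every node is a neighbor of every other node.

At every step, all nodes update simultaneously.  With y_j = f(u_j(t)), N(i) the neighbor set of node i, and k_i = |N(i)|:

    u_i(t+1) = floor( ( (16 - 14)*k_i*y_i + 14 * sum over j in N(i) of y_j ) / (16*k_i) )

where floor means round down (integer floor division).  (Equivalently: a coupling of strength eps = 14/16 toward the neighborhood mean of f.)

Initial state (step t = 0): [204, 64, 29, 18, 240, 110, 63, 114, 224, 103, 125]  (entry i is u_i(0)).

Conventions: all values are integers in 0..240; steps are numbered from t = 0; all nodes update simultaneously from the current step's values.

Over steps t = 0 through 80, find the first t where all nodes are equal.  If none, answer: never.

Simulating step by step:
t=0: [204, 64, 29, 18, 240, 110, 63, 114, 224, 103, 125]  (not all equal)
t=1: [149, 151, 147, 146, 153, 150, 151, 149, 151, 150, 148]  (not all equal)
t=2: [31, 31, 31, 31, 30, 31, 31, 31, 31, 31, 31]  (not all equal)
t=3: [92, 92, 92, 92, 92, 92, 92, 92, 92, 92, 92]  (all equal)

Answer: 3
Key observation: Synchronization is absorbing here: once all nodes are equal they stay equal, and step 3 is the first all-equal step.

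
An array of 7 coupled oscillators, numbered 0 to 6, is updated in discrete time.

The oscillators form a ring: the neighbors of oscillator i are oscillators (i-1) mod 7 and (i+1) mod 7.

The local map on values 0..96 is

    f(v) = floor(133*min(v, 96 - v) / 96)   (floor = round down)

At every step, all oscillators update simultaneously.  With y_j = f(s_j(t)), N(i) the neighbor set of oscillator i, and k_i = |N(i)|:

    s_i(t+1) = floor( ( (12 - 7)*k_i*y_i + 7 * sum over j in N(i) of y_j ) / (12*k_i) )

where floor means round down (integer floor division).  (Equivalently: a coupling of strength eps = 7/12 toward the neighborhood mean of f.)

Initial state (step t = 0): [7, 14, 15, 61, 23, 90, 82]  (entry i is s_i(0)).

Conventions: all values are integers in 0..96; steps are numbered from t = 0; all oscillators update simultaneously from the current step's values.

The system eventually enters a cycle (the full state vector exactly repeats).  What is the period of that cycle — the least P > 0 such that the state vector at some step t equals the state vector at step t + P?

Answer: 2
Key observation: The state at step 7, [58, 57, 55, 52, 52, 55, 57], reappears at step 9 — and no state repeats earlier — so the cycle the system enters has period 2.

Derivation:
t=0: [7, 14, 15, 61, 23, 90, 82]
t=1: [14, 16, 27, 34, 29, 17, 12]
t=2: [19, 25, 35, 42, 37, 25, 18]
t=3: [27, 35, 46, 53, 48, 36, 27]
t=4: [40, 49, 57, 62, 59, 50, 40]
t=5: [57, 58, 55, 50, 53, 57, 57]
t=6: [53, 53, 56, 59, 58, 55, 54]
t=7: [58, 57, 55, 52, 52, 55, 57]
t=8: [53, 54, 56, 58, 58, 56, 54]
t=9: [58, 57, 55, 52, 52, 55, 57]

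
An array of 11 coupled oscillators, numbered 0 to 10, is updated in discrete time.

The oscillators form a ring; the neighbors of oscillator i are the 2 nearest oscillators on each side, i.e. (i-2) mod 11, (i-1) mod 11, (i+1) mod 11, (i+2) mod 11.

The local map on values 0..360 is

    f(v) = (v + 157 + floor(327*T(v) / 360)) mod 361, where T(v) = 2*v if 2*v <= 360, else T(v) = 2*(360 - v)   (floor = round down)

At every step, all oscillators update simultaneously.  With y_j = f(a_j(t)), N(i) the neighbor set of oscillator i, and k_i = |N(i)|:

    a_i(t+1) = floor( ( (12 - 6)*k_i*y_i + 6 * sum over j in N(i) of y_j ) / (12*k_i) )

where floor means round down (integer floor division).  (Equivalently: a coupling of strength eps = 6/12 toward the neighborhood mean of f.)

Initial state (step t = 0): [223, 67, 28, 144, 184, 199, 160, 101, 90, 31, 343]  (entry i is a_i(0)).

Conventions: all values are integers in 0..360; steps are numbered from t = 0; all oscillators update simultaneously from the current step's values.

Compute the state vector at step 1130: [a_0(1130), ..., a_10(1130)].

Answer: [246, 246, 246, 246, 246, 246, 246, 246, 246, 246, 246]
Key observation: The state at step 11, [249, 249, 249, 249, 249, 249, 249, 249, 249, 249, 249], reappears at step 13: the system is in a cycle of period 2 from step 11 on.  Therefore the state at step 1130 equals the state at step 11 + ((1130 - 11) mod 2) = 12, which is [246, 246, 246, 246, 246, 246, 246, 246, 246, 246, 246].

Derivation:
t=0: [223, 67, 28, 144, 184, 199, 160, 101, 90, 31, 343]
t=1: [257, 281, 256, 246, 270, 246, 212, 143, 116, 192, 197]
t=2: [250, 237, 237, 241, 241, 243, 237, 216, 193, 252, 253]
t=3: [247, 252, 253, 253, 253, 254, 261, 266, 273, 253, 251]
t=4: [245, 244, 243, 243, 242, 240, 236, 234, 233, 240, 242]
t=5: [250, 250, 250, 251, 252, 254, 256, 257, 257, 254, 252]
t=6: [244, 244, 244, 244, 243, 242, 240, 240, 240, 242, 243]
t=7: [250, 250, 250, 250, 251, 252, 253, 253, 253, 252, 251]
t=8: [244, 245, 245, 244, 244, 244, 243, 243, 243, 244, 244]
t=9: [249, 249, 249, 249, 250, 250, 250, 250, 250, 250, 250]
t=10: [245, 245, 245, 245, 245, 245, 245, 245, 245, 245, 245]
t=11: [249, 249, 249, 249, 249, 249, 249, 249, 249, 249, 249]
t=12: [246, 246, 246, 246, 246, 246, 246, 246, 246, 246, 246]
t=13: [249, 249, 249, 249, 249, 249, 249, 249, 249, 249, 249]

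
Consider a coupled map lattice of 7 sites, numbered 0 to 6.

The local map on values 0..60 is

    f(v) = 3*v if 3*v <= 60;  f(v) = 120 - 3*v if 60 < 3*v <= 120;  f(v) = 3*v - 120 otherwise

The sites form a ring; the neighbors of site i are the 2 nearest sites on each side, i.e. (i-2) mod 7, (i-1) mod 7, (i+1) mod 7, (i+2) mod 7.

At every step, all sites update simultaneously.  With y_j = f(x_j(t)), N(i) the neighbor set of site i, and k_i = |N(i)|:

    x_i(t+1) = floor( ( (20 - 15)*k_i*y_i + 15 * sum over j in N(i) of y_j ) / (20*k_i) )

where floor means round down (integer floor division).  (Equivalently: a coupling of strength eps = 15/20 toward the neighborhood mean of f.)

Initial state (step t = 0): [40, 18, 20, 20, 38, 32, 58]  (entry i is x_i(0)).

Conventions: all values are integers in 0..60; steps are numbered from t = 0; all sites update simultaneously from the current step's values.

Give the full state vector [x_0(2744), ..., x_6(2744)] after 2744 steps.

Answer: [24, 24, 24, 22, 22, 22, 24]
Key observation: The state at step 26, [29, 29, 30, 31, 31, 31, 30], reappears at step 31: the system is in a cycle of period 5 from step 26 on.  Therefore the state at step 2744 equals the state at step 26 + ((2744 - 26) mod 5) = 29, which is [24, 24, 24, 22, 22, 22, 24].

Derivation:
t=0: [40, 18, 20, 20, 38, 32, 58]
t=1: [36, 46, 37, 42, 38, 28, 29]
t=2: [21, 15, 10, 14, 17, 19, 21]
t=3: [49, 46, 44, 44, 47, 53, 53]
t=4: [27, 21, 17, 19, 24, 28, 29]
t=5: [42, 48, 50, 50, 45, 42, 42]
t=6: [13, 19, 21, 21, 17, 12, 11]
t=7: [44, 49, 52, 51, 47, 42, 42]
t=8: [17, 23, 26, 25, 20, 15, 13]
t=9: [45, 45, 49, 48, 47, 47, 48]
t=10: [20, 20, 20, 21, 23, 21, 19]
t=11: [58, 58, 57, 57, 56, 56, 57]
t=12: [51, 52, 51, 50, 49, 50, 51]
t=13: [33, 33, 31, 31, 30, 30, 31]
t=14: [24, 24, 25, 27, 28, 27, 25]
t=15: [45, 45, 43, 41, 40, 41, 43]
t=16: [10, 10, 8, 5, 4, 5, 8]
t=17: [24, 24, 22, 18, 17, 18, 22]
t=18: [51, 51, 51, 52, 53, 52, 51]
t=19: [33, 33, 34, 35, 35, 35, 34]
t=20: [18, 18, 18, 16, 16, 16, 18]
t=21: [52, 52, 51, 50, 50, 50, 51]
t=22: [33, 33, 33, 31, 31, 31, 33]
t=23: [22, 22, 23, 24, 24, 24, 23]
t=24: [51, 51, 51, 49, 49, 49, 51]
t=25: [31, 31, 30, 29, 29, 29, 30]
t=26: [29, 29, 30, 31, 31, 31, 30]
t=27: [30, 30, 30, 28, 28, 28, 30]
t=28: [31, 31, 32, 33, 33, 33, 32]
t=29: [24, 24, 24, 22, 22, 22, 24]
t=30: [49, 49, 50, 51, 51, 51, 50]
t=31: [29, 29, 30, 31, 31, 31, 30]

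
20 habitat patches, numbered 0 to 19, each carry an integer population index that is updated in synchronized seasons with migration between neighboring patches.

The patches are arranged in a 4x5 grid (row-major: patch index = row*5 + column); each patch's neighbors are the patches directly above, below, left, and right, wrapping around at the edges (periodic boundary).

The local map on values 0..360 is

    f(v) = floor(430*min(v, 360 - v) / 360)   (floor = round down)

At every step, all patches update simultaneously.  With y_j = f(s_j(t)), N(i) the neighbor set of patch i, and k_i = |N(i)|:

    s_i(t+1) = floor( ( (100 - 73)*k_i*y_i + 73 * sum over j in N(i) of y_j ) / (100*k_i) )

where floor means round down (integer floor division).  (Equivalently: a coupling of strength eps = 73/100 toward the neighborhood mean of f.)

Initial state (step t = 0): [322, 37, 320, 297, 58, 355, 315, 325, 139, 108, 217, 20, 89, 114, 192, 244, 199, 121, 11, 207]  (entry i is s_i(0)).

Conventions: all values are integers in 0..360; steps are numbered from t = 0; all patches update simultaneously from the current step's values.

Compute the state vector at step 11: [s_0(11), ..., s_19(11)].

Answer: [190, 185, 186, 191, 194, 191, 185, 186, 192, 194, 192, 186, 187, 193, 196, 192, 186, 187, 193, 195]

Derivation:
t=0: [322, 37, 320, 297, 58, 355, 315, 325, 139, 108, 217, 20, 89, 114, 192, 244, 199, 121, 11, 207]
t=1: [58, 73, 68, 74, 97, 73, 34, 78, 114, 115, 112, 101, 91, 125, 166, 144, 115, 104, 101, 125]
t=2: [102, 83, 93, 106, 111, 92, 81, 91, 121, 134, 141, 108, 117, 142, 157, 135, 128, 114, 125, 150]
t=3: [124, 114, 115, 131, 142, 128, 107, 118, 141, 147, 152, 136, 136, 158, 173, 156, 136, 137, 151, 163]
t=4: [157, 141, 145, 161, 168, 156, 141, 146, 165, 174, 177, 159, 162, 181, 190, 175, 161, 160, 176, 187]
t=5: [189, 176, 179, 194, 198, 191, 176, 180, 196, 199, 200, 190, 192, 204, 207, 201, 189, 191, 203, 205]
t=6: [199, 208, 207, 197, 194, 199, 207, 207, 197, 192, 193, 201, 200, 189, 186, 194, 201, 201, 191, 187]
t=7: [192, 184, 185, 193, 198, 192, 184, 185, 194, 198, 197, 189, 191, 199, 203, 196, 189, 190, 198, 202]
t=8: [199, 206, 206, 198, 194, 199, 206, 205, 198, 194, 195, 202, 201, 194, 190, 196, 203, 202, 194, 190]
t=9: [192, 185, 186, 193, 196, 192, 185, 186, 193, 196, 195, 188, 189, 196, 200, 194, 188, 188, 196, 199]
t=10: [200, 206, 205, 199, 196, 200, 206, 205, 199, 195, 198, 204, 203, 196, 193, 198, 204, 203, 197, 194]
t=11: [190, 185, 186, 191, 194, 191, 185, 186, 192, 194, 192, 186, 187, 193, 196, 192, 186, 187, 193, 195]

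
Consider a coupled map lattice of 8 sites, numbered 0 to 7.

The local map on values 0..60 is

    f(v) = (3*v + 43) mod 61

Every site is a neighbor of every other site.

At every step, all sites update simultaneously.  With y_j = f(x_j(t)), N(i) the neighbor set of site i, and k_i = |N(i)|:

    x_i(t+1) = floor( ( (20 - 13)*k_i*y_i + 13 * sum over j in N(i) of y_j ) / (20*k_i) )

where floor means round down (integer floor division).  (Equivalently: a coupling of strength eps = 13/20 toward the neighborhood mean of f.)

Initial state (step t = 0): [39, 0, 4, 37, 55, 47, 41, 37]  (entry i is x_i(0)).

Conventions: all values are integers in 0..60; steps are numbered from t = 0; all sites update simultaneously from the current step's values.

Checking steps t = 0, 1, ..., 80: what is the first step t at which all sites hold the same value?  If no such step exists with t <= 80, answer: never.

Simulating step by step:
t=0: [39, 0, 4, 37, 55, 47, 41, 37]  (not all equal)
t=1: [34, 36, 39, 33, 31, 25, 36, 33]  (not all equal)
t=2: [27, 28, 31, 26, 24, 36, 28, 26]  (not all equal)
t=3: [21, 22, 24, 36, 35, 28, 22, 36]  (not all equal)
t=4: [37, 38, 40, 33, 33, 27, 38, 33]  (not all equal)
t=5: [27, 28, 29, 24, 24, 19, 28, 24]  (not all equal)
t=6: [21, 21, 22, 34, 34, 30, 21, 34]  (not all equal)
t=7: [35, 35, 36, 30, 30, 27, 35, 30]  (not all equal)
t=8: [19, 19, 20, 16, 16, 13, 19, 16]  (not all equal)
t=9: [35, 35, 35, 32, 32, 30, 35, 32]  (not all equal)
t=10: [22, 22, 22, 19, 19, 18, 22, 19]  (not all equal)
t=11: [44, 44, 44, 42, 42, 41, 44, 42]  (not all equal)
t=12: [50, 50, 50, 48, 48, 48, 50, 48]  (not all equal)
t=13: [7, 7, 7, 6, 6, 6, 7, 6]  (not all equal)
t=14: [1, 1, 1, 1, 1, 1, 1, 1]  (all equal)

Answer: 14
Key observation: Synchronization is absorbing here: once all sites are equal they stay equal, and step 14 is the first all-equal step.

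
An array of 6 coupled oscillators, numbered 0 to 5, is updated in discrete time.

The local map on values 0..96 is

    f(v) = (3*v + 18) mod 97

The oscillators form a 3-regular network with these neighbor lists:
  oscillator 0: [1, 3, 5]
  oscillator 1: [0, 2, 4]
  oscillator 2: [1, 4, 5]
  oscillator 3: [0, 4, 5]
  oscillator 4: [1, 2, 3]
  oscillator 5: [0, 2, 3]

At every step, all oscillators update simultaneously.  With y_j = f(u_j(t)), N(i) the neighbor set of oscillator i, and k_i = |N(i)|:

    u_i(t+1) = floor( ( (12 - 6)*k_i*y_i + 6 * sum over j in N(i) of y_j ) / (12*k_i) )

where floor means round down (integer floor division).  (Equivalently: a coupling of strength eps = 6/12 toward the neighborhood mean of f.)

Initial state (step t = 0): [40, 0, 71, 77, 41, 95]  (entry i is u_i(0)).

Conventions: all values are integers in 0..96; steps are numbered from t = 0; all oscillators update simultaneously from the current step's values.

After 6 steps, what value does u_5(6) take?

Simulating step by step:
t=0: [40, 0, 71, 77, 41, 95]
t=1: [34, 29, 30, 43, 40, 28]
t=2: [22, 16, 14, 36, 32, 16]
t=3: [68, 59, 54, 42, 34, 61]
t=4: [23, 22, 46, 33, 33, 29]
t=5: [62, 69, 48, 29, 37, 31]
t=6: [13, 33, 45, 13, 33, 20]

Answer: u_5(6) = 20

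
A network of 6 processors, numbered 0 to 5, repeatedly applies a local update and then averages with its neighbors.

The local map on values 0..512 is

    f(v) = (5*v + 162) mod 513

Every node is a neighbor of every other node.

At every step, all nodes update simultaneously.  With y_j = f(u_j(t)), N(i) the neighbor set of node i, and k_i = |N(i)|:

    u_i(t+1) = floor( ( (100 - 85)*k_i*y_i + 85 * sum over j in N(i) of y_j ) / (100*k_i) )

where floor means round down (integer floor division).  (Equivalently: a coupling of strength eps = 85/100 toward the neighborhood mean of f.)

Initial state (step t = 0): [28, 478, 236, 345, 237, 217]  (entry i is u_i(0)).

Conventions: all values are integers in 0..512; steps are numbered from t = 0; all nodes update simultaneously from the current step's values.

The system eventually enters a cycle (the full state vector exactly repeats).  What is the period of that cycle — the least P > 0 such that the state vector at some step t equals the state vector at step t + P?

Simulating step by step:
t=0: [28, 478, 236, 345, 237, 217]
t=1: [335, 331, 335, 334, 334, 336]
t=2: [293, 294, 293, 293, 293, 293]
t=3: [88, 88, 88, 88, 88, 88]
t=4: [89, 89, 89, 89, 89, 89]
t=5: [94, 94, 94, 94, 94, 94]
t=6: [119, 119, 119, 119, 119, 119]
t=7: [244, 244, 244, 244, 244, 244]
t=8: [356, 356, 356, 356, 356, 356]
t=9: [403, 403, 403, 403, 403, 403]
t=10: [125, 125, 125, 125, 125, 125]
t=11: [274, 274, 274, 274, 274, 274]
t=12: [506, 506, 506, 506, 506, 506]
t=13: [127, 127, 127, 127, 127, 127]
t=14: [284, 284, 284, 284, 284, 284]
t=15: [43, 43, 43, 43, 43, 43]
t=16: [377, 377, 377, 377, 377, 377]
t=17: [508, 508, 508, 508, 508, 508]
t=18: [137, 137, 137, 137, 137, 137]
t=19: [334, 334, 334, 334, 334, 334]
t=20: [293, 293, 293, 293, 293, 293]
t=21: [88, 88, 88, 88, 88, 88]

Answer: 18
Key observation: The state at step 3, [88, 88, 88, 88, 88, 88], reappears at step 21 — and no state repeats earlier — so the cycle the system enters has period 18.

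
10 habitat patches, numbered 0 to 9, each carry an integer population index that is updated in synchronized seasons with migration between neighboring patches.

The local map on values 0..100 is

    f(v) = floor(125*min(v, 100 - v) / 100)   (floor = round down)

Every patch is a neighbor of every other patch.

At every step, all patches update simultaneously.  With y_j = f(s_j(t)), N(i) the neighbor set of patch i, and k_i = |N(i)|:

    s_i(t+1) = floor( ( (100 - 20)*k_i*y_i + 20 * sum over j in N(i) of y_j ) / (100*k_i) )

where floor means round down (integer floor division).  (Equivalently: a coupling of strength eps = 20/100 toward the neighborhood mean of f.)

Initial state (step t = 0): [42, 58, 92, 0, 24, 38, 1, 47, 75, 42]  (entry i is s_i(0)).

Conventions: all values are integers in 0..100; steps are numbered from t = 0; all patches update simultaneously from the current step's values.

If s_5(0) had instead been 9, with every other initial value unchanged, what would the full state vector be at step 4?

Answer: [54, 54, 38, 30, 50, 38, 31, 56, 51, 54]
Key observation: This trace re-runs the system from the modified initial state.

Derivation:
t=0: [42, 58, 92, 0, 24, 9, 1, 47, 75, 42]
t=1: [47, 47, 14, 6, 29, 15, 7, 51, 30, 47]
t=2: [53, 53, 21, 13, 35, 21, 14, 55, 36, 53]
t=3: [54, 54, 29, 21, 42, 29, 22, 52, 43, 54]
t=4: [54, 54, 38, 30, 50, 38, 31, 56, 51, 54]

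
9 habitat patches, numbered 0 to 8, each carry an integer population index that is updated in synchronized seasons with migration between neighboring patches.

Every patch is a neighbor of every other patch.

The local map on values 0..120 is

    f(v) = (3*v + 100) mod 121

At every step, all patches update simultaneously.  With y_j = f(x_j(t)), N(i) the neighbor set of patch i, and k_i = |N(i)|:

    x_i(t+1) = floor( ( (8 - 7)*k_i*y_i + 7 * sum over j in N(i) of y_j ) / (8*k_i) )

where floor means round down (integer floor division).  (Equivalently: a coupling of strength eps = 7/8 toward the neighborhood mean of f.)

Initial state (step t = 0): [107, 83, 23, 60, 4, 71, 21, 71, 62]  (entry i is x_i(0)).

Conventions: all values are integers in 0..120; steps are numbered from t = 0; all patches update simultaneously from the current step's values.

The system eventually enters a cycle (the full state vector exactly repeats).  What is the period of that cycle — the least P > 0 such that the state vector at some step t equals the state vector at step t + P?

Answer: 5
Key observation: The state at step 2, [53, 53, 53, 53, 53, 53, 53, 53, 53], reappears at step 7 — and no state repeats earlier — so the cycle the system enters has period 5.

Derivation:
t=0: [107, 83, 23, 60, 4, 71, 21, 71, 62]
t=1: [65, 66, 65, 65, 66, 65, 65, 65, 65]
t=2: [53, 53, 53, 53, 53, 53, 53, 53, 53]
t=3: [17, 17, 17, 17, 17, 17, 17, 17, 17]
t=4: [30, 30, 30, 30, 30, 30, 30, 30, 30]
t=5: [69, 69, 69, 69, 69, 69, 69, 69, 69]
t=6: [65, 65, 65, 65, 65, 65, 65, 65, 65]
t=7: [53, 53, 53, 53, 53, 53, 53, 53, 53]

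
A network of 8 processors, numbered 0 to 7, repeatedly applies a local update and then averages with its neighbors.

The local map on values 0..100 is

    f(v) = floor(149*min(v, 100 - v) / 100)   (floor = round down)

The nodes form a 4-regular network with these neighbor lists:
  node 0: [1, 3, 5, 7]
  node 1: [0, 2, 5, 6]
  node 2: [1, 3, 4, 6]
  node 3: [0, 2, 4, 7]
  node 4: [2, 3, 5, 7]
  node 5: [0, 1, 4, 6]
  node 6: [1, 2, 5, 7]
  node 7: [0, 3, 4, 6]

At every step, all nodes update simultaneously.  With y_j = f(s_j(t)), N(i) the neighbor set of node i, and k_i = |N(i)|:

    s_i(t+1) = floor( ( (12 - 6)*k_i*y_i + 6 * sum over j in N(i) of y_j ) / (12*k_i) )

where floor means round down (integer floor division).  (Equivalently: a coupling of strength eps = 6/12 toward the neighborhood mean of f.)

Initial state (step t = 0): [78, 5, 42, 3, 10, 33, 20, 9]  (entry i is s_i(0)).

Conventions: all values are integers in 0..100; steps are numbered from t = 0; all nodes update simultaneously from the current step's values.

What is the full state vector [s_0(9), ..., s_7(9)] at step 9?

Simulating step by step:
t=0: [78, 5, 42, 3, 10, 33, 20, 9]
t=1: [25, 25, 37, 17, 23, 34, 30, 16]
t=2: [35, 41, 45, 31, 36, 44, 42, 29]
t=3: [52, 61, 61, 49, 54, 61, 60, 48]
t=4: [68, 59, 61, 70, 66, 61, 60, 69]
t=5: [49, 58, 55, 47, 50, 56, 57, 48]
t=6: [70, 64, 67, 70, 71, 66, 65, 70]
t=7: [45, 50, 48, 44, 44, 49, 50, 44]
t=8: [68, 72, 70, 66, 66, 71, 72, 66]
t=9: [46, 42, 44, 48, 48, 43, 42, 48]

Answer: [46, 42, 44, 48, 48, 43, 42, 48]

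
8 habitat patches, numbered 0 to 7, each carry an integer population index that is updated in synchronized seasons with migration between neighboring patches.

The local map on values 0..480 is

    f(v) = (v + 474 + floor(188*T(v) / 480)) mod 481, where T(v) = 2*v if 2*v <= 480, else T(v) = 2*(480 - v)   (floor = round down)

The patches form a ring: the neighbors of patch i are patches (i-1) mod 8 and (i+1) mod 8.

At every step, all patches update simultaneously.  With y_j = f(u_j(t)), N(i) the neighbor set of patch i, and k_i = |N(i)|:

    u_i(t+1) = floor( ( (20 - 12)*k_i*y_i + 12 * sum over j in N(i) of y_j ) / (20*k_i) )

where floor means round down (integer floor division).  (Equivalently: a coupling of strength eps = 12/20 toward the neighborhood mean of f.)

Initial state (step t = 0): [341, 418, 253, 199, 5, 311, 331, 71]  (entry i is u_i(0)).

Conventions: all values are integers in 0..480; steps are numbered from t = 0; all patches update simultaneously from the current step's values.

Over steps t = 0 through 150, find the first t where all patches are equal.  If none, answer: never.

Simulating step by step:
t=0: [341, 418, 253, 199, 5, 311, 331, 71]  (not all equal)
t=1: [350, 443, 411, 266, 235, 306, 342, 312]  (not all equal)
t=2: [447, 456, 450, 431, 423, 430, 438, 440]  (not all equal)
t=3: [465, 466, 465, 462, 461, 461, 463, 464]  (not all equal)
t=4: [469, 469, 469, 468, 468, 468, 468, 469]  (not all equal)
t=5: [470, 470, 470, 470, 470, 470, 470, 470]  (all equal)

Answer: 5
Key observation: Synchronization is absorbing here: once all patches are equal they stay equal, and step 5 is the first all-equal step.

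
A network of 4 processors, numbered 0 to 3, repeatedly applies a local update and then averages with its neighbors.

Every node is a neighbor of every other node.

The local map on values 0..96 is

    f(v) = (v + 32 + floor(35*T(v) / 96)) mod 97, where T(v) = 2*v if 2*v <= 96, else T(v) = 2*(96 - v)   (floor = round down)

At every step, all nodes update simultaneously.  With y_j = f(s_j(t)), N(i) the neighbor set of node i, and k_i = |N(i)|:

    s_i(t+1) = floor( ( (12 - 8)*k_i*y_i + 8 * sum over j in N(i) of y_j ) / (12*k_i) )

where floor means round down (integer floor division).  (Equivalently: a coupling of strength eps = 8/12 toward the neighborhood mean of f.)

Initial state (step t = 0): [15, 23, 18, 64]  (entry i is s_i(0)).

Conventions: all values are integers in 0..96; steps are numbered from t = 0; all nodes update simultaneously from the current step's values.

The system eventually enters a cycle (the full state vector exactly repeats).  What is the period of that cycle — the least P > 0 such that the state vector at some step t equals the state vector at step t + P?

Answer: 2
Key observation: The state at step 8, [24, 24, 24, 24], reappears at step 10 — and no state repeats earlier — so the cycle the system enters has period 2.

Derivation:
t=0: [15, 23, 18, 64]
t=1: [53, 55, 54, 49]
t=2: [18, 18, 18, 18]
t=3: [63, 63, 63, 63]
t=4: [22, 22, 22, 22]
t=5: [70, 70, 70, 70]
t=6: [23, 23, 23, 23]
t=7: [71, 71, 71, 71]
t=8: [24, 24, 24, 24]
t=9: [73, 73, 73, 73]
t=10: [24, 24, 24, 24]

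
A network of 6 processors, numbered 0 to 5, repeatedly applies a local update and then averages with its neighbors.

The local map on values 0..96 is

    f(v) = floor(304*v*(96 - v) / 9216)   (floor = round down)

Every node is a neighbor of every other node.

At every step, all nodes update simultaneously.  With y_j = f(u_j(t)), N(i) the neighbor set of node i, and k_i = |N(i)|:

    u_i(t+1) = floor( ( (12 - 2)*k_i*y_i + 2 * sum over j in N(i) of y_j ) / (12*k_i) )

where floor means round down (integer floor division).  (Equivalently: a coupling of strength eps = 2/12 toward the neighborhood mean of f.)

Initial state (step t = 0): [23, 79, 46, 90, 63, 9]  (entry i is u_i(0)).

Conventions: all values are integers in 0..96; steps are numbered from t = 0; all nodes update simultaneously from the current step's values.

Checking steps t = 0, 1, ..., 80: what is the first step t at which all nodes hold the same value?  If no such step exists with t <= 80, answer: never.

Simulating step by step:
t=0: [23, 79, 46, 90, 63, 9]  (not all equal)
t=1: [53, 44, 69, 23, 63, 29]  (not all equal)
t=2: [73, 73, 62, 57, 67, 64]  (not all equal)
t=3: [56, 56, 67, 71, 63, 66]  (not all equal)
t=4: [71, 71, 64, 59, 67, 65]  (not all equal)
t=5: [59, 59, 66, 70, 64, 65]  (not all equal)
t=6: [71, 71, 65, 61, 67, 66]  (not all equal)
t=7: [59, 59, 65, 68, 63, 64]  (not all equal)
t=8: [71, 71, 66, 63, 67, 67]  (not all equal)
t=9: [58, 58, 64, 66, 63, 63]  (not all equal)
t=10: [71, 71, 67, 65, 68, 68]  (not all equal)
t=11: [58, 58, 63, 65, 61, 61]  (not all equal)
t=12: [71, 71, 68, 66, 69, 69]  (not all equal)
t=13: [58, 58, 61, 64, 60, 60]  (not all equal)
t=14: [71, 71, 70, 67, 70, 70]  (not all equal)
t=15: [58, 58, 60, 63, 60, 60]  (not all equal)
t=16: [71, 71, 70, 68, 70, 70]  (not all equal)
t=17: [58, 58, 59, 61, 59, 59]  (not all equal)
t=18: [71, 71, 71, 70, 71, 71]  (not all equal)
t=19: [58, 58, 58, 59, 58, 58]  (not all equal)
t=20: [72, 72, 72, 72, 72, 72]  (all equal)

Answer: 20
Key observation: Synchronization is absorbing here: once all nodes are equal they stay equal, and step 20 is the first all-equal step.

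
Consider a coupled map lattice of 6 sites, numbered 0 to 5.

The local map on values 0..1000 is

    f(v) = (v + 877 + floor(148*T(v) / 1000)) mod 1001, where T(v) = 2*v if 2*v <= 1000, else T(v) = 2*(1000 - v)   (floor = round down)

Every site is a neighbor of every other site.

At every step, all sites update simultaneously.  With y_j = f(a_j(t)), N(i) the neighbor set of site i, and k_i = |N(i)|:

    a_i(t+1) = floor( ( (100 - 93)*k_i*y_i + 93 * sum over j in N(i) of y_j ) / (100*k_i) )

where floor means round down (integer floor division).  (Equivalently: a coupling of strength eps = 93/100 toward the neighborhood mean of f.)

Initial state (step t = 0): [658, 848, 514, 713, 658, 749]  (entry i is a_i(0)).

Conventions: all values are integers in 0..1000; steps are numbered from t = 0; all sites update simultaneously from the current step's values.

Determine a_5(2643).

Simulating step by step:
t=0: [658, 848, 514, 713, 658, 749]
t=1: [659, 644, 671, 655, 659, 652]
t=2: [633, 634, 632, 633, 633, 634]
t=3: [617, 617, 617, 617, 617, 617]
t=4: [606, 606, 606, 606, 606, 606]
t=5: [598, 598, 598, 598, 598, 598]
t=6: [592, 592, 592, 592, 592, 592]
t=7: [588, 588, 588, 588, 588, 588]
t=8: [585, 585, 585, 585, 585, 585]
t=9: [583, 583, 583, 583, 583, 583]
t=10: [582, 582, 582, 582, 582, 582]
t=11: [581, 581, 581, 581, 581, 581]
t=12: [581, 581, 581, 581, 581, 581]

Answer: a_5(2643) = 581
Key observation: The state at step 11, [581, 581, 581, 581, 581, 581], reappears at step 12: the system is in a cycle of period 1 from step 11 on.  Therefore the state at step 2643 equals the state at step 11 + ((2643 - 11) mod 1) = 11, which is [581, 581, 581, 581, 581, 581].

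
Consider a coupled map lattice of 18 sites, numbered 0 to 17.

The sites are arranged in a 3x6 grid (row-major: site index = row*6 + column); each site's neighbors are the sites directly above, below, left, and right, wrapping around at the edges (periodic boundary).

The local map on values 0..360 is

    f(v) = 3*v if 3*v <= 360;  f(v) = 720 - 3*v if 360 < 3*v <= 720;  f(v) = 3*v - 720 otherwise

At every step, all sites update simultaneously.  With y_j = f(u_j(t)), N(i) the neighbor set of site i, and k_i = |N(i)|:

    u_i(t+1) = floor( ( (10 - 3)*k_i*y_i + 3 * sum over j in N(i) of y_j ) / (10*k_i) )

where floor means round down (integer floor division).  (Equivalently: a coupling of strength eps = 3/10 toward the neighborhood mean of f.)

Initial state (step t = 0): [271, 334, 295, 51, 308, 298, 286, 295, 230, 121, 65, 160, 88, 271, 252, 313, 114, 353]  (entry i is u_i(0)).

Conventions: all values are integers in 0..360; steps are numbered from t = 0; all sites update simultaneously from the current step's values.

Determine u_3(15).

Simulating step by step:
t=0: [271, 334, 295, 51, 308, 298, 286, 295, 230, 121, 65, 160, 88, 271, 252, 313, 114, 353]
t=1: [129, 236, 153, 177, 207, 187, 153, 156, 75, 294, 222, 231, 234, 121, 63, 219, 311, 313]
t=2: [266, 98, 228, 176, 115, 162, 229, 240, 222, 153, 75, 70, 100, 285, 200, 100, 181, 184]
t=3: [119, 224, 74, 205, 303, 223, 67, 38, 69, 240, 231, 196, 241, 148, 123, 266, 201, 186]
t=4: [272, 106, 208, 110, 154, 98, 186, 134, 196, 31, 51, 125, 76, 231, 304, 97, 116, 136]
t=5: [142, 262, 140, 286, 264, 281, 187, 270, 144, 133, 185, 310, 204, 98, 175, 275, 319, 309]
t=6: [240, 119, 261, 156, 100, 144, 163, 123, 269, 276, 178, 196, 147, 240, 210, 140, 207, 195]
t=7: [86, 280, 103, 234, 271, 244, 218, 296, 106, 137, 178, 155, 222, 80, 96, 251, 138, 154]
t=8: [199, 157, 272, 68, 104, 73, 101, 173, 303, 257, 202, 217, 99, 215, 269, 92, 256, 227]
t=9: [166, 211, 121, 197, 262, 194, 263, 201, 164, 94, 115, 98, 248, 115, 108, 222, 89, 74]
t=10: [179, 138, 307, 147, 112, 156, 97, 136, 240, 254, 309, 263, 81, 282, 300, 112, 238, 209]
t=11: [210, 275, 198, 263, 291, 227, 264, 272, 55, 91, 178, 111, 222, 166, 175, 273, 77, 107]
t=12: [83, 113, 128, 97, 146, 94, 93, 109, 167, 230, 204, 279, 90, 189, 182, 126, 218, 273]
t=13: [262, 317, 311, 277, 253, 253, 267, 303, 218, 93, 112, 139, 247, 190, 200, 281, 108, 124]
t=14: [74, 208, 188, 126, 88, 84, 100, 171, 106, 243, 306, 272, 63, 147, 125, 148, 290, 295]
t=15: [218, 132, 191, 292, 255, 232, 263, 219, 276, 91, 177, 135, 204, 258, 318, 256, 172, 167]

Answer: u_3(15) = 292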